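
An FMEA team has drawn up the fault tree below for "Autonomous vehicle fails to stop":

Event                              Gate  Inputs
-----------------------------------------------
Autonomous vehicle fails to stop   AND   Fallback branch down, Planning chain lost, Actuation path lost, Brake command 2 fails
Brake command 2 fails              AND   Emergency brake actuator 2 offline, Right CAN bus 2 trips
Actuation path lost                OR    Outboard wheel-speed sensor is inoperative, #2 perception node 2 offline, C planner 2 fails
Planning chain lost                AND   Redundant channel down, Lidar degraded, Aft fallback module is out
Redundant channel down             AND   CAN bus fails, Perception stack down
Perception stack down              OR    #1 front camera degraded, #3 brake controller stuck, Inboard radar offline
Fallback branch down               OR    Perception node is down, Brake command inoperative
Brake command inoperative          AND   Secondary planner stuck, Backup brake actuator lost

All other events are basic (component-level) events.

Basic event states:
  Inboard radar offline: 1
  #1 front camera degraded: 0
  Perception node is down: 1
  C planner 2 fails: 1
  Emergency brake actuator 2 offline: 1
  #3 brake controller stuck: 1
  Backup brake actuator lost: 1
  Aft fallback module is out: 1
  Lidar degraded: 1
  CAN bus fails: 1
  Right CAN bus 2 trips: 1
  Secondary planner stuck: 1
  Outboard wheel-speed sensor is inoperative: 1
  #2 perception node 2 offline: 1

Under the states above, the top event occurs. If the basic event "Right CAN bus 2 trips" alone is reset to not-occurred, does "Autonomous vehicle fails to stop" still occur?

No

Counterfactual: set "Right CAN bus 2 trips" to not occurred.
Brake command inoperative [AND]: Secondary planner stuck=occurs, Backup brake actuator lost=occurs → all inputs occur → occurs.
Fallback branch down [OR]: Perception node is down=occurs, Brake command inoperative=occurs → at least one input occurs → occurs.
Perception stack down [OR]: #1 front camera degraded=not, #3 brake controller stuck=occurs, Inboard radar offline=occurs → at least one input occurs → occurs.
Redundant channel down [AND]: CAN bus fails=occurs, Perception stack down=occurs → all inputs occur → occurs.
Planning chain lost [AND]: Redundant channel down=occurs, Lidar degraded=occurs, Aft fallback module is out=occurs → all inputs occur → occurs.
Actuation path lost [OR]: Outboard wheel-speed sensor is inoperative=occurs, #2 perception node 2 offline=occurs, C planner 2 fails=occurs → at least one input occurs → occurs.
Brake command 2 fails [AND]: Emergency brake actuator 2 offline=occurs, Right CAN bus 2 trips=not → not all inputs occur → does not occur.
Autonomous vehicle fails to stop [AND]: Fallback branch down=occurs, Planning chain lost=occurs, Actuation path lost=occurs, Brake command 2 fails=not → not all inputs occur → does not occur.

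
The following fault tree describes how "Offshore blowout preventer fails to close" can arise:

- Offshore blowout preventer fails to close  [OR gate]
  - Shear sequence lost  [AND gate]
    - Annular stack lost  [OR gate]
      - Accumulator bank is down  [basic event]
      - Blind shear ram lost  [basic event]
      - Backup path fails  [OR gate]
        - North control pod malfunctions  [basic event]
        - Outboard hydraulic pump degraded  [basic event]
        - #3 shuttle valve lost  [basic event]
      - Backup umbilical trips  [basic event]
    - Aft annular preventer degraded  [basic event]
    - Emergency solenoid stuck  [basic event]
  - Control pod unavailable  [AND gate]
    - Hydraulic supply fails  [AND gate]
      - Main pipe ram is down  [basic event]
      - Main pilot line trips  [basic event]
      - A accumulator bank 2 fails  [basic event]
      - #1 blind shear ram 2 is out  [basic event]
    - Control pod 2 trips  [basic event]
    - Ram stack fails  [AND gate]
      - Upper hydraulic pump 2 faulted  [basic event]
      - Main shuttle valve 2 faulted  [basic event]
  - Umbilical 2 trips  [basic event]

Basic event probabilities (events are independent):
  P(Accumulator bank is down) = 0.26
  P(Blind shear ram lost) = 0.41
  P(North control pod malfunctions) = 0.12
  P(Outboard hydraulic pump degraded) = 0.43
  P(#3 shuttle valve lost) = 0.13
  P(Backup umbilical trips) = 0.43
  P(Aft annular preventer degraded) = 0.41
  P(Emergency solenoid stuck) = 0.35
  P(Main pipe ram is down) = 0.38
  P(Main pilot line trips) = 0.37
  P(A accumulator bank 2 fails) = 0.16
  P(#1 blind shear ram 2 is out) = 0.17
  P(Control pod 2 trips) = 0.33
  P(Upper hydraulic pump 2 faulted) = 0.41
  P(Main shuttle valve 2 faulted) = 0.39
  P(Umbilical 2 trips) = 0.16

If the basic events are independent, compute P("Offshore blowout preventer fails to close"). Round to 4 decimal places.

0.2676

P(Backup path fails) [OR] = 1 − (1−0.12) × (1−0.43) × (1−0.13) = 0.563608
P(Annular stack lost) [OR] = 1 − (1−0.26) × (1−0.41) × (1−0.563608) × (1−0.43) = 0.891399
P(Shear sequence lost) [AND] = 0.891399 × 0.41 × 0.35 = 0.127916
P(Hydraulic supply fails) [AND] = 0.38 × 0.37 × 0.16 × 0.17 = 0.003824
P(Ram stack fails) [AND] = 0.41 × 0.39 = 0.159900
P(Control pod unavailable) [AND] = 0.003824 × 0.33 × 0.159900 = 0.000202
P(Offshore blowout preventer fails to close) [OR] = 1 − (1−0.127916) × (1−0.000202) × (1−0.16) = 0.267597
Rounded to 4 decimal places: P(Offshore blowout preventer fails to close) ≈ 0.2676.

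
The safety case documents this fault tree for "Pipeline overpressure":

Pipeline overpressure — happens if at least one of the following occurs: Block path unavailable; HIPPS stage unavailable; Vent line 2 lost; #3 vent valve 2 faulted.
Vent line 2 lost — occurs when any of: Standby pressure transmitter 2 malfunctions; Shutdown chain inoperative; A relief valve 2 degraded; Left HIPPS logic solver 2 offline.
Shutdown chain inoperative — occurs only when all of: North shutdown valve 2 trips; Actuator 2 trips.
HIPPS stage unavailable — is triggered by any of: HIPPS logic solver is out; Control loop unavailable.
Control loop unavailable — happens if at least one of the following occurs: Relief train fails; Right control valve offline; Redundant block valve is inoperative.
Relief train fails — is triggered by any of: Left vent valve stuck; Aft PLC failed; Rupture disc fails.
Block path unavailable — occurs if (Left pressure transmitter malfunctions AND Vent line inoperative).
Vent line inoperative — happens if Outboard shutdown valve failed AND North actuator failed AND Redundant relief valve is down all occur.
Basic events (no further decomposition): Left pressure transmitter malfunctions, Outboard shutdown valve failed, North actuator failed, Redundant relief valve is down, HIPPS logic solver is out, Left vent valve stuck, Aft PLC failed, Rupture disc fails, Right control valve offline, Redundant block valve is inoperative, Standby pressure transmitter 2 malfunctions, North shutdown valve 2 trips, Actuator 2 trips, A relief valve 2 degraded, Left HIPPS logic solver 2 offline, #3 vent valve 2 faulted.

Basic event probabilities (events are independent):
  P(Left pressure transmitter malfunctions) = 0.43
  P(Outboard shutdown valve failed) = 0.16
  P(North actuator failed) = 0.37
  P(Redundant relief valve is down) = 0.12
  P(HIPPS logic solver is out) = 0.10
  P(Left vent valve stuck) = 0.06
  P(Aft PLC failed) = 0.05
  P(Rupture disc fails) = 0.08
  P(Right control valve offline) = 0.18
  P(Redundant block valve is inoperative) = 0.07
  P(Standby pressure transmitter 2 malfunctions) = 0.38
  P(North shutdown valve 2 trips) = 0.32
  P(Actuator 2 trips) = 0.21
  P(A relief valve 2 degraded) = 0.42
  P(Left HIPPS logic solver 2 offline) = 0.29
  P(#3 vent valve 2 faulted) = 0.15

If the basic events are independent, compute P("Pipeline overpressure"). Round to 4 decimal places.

0.8862

P(Vent line inoperative) [AND] = 0.16 × 0.37 × 0.12 = 0.007104
P(Block path unavailable) [AND] = 0.43 × 0.007104 = 0.003055
P(Relief train fails) [OR] = 1 − (1−0.06) × (1−0.05) × (1−0.08) = 0.178440
P(Control loop unavailable) [OR] = 1 − (1−0.178440) × (1−0.18) × (1−0.07) = 0.373478
P(HIPPS stage unavailable) [OR] = 1 − (1−0.10) × (1−0.373478) = 0.436130
P(Shutdown chain inoperative) [AND] = 0.32 × 0.21 = 0.067200
P(Vent line 2 lost) [OR] = 1 − (1−0.38) × (1−0.067200) × (1−0.42) × (1−0.29) = 0.761841
P(Pipeline overpressure) [OR] = 1 − (1−0.003055) × (1−0.436130) × (1−0.761841) × (1−0.15) = 0.886202
Rounded to 4 decimal places: P(Pipeline overpressure) ≈ 0.8862.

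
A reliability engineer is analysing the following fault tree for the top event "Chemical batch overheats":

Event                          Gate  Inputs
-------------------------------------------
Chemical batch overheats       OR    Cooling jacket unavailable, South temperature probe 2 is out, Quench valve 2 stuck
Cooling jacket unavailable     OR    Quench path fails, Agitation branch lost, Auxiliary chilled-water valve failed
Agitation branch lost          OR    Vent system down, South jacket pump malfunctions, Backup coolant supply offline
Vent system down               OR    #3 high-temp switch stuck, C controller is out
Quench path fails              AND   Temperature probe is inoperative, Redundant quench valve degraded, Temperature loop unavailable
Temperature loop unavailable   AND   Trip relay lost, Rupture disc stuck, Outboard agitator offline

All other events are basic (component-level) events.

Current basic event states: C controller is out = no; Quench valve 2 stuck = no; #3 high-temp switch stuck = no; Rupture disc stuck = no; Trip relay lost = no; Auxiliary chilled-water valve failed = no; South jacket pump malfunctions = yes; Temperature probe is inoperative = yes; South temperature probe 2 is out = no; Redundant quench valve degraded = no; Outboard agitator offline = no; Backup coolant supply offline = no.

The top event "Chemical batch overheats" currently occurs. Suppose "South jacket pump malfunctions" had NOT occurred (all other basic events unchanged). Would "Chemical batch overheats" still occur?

Counterfactual: set "South jacket pump malfunctions" to not occurred.
Temperature loop unavailable [AND]: Trip relay lost=not, Rupture disc stuck=not, Outboard agitator offline=not → not all inputs occur → does not occur.
Quench path fails [AND]: Temperature probe is inoperative=occurs, Redundant quench valve degraded=not, Temperature loop unavailable=not → not all inputs occur → does not occur.
Vent system down [OR]: #3 high-temp switch stuck=not, C controller is out=not → no input occurs → does not occur.
Agitation branch lost [OR]: Vent system down=not, South jacket pump malfunctions=not, Backup coolant supply offline=not → no input occurs → does not occur.
Cooling jacket unavailable [OR]: Quench path fails=not, Agitation branch lost=not, Auxiliary chilled-water valve failed=not → no input occurs → does not occur.
Chemical batch overheats [OR]: Cooling jacket unavailable=not, South temperature probe 2 is out=not, Quench valve 2 stuck=not → no input occurs → does not occur.

No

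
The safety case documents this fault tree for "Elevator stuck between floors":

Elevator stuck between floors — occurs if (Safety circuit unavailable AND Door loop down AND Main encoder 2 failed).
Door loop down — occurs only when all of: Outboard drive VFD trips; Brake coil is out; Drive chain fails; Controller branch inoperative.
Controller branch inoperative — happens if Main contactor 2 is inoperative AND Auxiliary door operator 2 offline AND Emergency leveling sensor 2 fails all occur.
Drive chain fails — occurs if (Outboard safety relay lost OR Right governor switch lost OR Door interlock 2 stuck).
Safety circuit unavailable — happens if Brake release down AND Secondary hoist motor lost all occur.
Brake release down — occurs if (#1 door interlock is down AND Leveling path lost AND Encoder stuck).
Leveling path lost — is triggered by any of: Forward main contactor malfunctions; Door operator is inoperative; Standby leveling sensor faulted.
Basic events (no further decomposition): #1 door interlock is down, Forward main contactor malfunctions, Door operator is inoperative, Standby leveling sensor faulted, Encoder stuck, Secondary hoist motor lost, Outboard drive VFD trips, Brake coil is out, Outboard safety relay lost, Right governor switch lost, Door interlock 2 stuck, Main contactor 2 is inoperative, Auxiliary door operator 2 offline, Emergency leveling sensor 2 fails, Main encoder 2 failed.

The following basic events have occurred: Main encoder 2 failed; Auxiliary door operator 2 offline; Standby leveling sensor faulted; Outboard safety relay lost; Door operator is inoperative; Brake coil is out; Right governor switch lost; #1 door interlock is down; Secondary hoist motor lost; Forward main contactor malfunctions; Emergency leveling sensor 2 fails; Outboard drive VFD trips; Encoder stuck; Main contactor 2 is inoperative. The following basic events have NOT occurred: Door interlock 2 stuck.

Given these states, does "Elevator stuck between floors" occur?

Leveling path lost [OR]: Forward main contactor malfunctions=occurs, Door operator is inoperative=occurs, Standby leveling sensor faulted=occurs → at least one input occurs → occurs.
Brake release down [AND]: #1 door interlock is down=occurs, Leveling path lost=occurs, Encoder stuck=occurs → all inputs occur → occurs.
Safety circuit unavailable [AND]: Brake release down=occurs, Secondary hoist motor lost=occurs → all inputs occur → occurs.
Drive chain fails [OR]: Outboard safety relay lost=occurs, Right governor switch lost=occurs, Door interlock 2 stuck=not → at least one input occurs → occurs.
Controller branch inoperative [AND]: Main contactor 2 is inoperative=occurs, Auxiliary door operator 2 offline=occurs, Emergency leveling sensor 2 fails=occurs → all inputs occur → occurs.
Door loop down [AND]: Outboard drive VFD trips=occurs, Brake coil is out=occurs, Drive chain fails=occurs, Controller branch inoperative=occurs → all inputs occur → occurs.
Elevator stuck between floors [AND]: Safety circuit unavailable=occurs, Door loop down=occurs, Main encoder 2 failed=occurs → all inputs occur → occurs.

Yes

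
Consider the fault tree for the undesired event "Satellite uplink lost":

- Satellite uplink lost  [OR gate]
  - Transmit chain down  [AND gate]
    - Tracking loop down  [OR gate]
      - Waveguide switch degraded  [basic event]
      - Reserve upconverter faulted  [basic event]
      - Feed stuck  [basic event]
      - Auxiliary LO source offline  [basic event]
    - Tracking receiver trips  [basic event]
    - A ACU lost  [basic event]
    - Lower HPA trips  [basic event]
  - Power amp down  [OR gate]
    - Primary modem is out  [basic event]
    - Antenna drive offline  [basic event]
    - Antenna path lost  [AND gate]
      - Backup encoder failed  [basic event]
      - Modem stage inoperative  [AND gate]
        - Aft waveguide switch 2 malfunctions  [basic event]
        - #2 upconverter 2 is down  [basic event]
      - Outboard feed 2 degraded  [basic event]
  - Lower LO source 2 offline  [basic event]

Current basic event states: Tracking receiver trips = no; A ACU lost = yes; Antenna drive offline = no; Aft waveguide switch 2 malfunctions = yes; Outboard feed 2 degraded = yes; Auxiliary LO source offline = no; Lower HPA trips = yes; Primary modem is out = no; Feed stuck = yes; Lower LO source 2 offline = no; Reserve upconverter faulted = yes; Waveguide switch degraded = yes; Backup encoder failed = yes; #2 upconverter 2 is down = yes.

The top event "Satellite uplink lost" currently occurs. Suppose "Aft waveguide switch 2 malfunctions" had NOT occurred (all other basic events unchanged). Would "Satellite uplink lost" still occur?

No

Counterfactual: set "Aft waveguide switch 2 malfunctions" to not occurred.
Tracking loop down [OR]: Waveguide switch degraded=occurs, Reserve upconverter faulted=occurs, Feed stuck=occurs, Auxiliary LO source offline=not → at least one input occurs → occurs.
Transmit chain down [AND]: Tracking loop down=occurs, Tracking receiver trips=not, A ACU lost=occurs, Lower HPA trips=occurs → not all inputs occur → does not occur.
Modem stage inoperative [AND]: Aft waveguide switch 2 malfunctions=not, #2 upconverter 2 is down=occurs → not all inputs occur → does not occur.
Antenna path lost [AND]: Backup encoder failed=occurs, Modem stage inoperative=not, Outboard feed 2 degraded=occurs → not all inputs occur → does not occur.
Power amp down [OR]: Primary modem is out=not, Antenna drive offline=not, Antenna path lost=not → no input occurs → does not occur.
Satellite uplink lost [OR]: Transmit chain down=not, Power amp down=not, Lower LO source 2 offline=not → no input occurs → does not occur.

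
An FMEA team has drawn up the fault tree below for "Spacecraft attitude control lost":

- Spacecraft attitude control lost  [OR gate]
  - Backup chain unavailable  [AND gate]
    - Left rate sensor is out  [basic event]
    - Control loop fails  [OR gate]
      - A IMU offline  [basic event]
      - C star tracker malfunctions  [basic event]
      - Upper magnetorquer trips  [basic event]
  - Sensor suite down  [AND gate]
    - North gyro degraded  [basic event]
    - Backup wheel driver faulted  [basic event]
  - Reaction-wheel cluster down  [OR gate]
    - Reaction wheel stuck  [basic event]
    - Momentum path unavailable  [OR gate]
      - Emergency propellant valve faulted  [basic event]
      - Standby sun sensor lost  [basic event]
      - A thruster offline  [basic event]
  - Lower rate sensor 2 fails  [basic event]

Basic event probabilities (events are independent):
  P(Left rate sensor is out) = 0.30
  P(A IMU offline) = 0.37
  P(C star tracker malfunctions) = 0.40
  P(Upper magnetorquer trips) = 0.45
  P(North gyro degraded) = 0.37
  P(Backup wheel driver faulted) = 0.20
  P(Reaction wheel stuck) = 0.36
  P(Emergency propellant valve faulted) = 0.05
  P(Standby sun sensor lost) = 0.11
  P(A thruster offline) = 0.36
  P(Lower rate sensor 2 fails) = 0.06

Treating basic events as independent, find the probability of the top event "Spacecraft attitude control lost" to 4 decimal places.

0.7702

P(Control loop fails) [OR] = 1 − (1−0.37) × (1−0.40) × (1−0.45) = 0.792100
P(Backup chain unavailable) [AND] = 0.30 × 0.792100 = 0.237630
P(Sensor suite down) [AND] = 0.37 × 0.20 = 0.074000
P(Momentum path unavailable) [OR] = 1 − (1−0.05) × (1−0.11) × (1−0.36) = 0.458880
P(Reaction-wheel cluster down) [OR] = 1 − (1−0.36) × (1−0.458880) = 0.653683
P(Spacecraft attitude control lost) [OR] = 1 − (1−0.237630) × (1−0.074000) × (1−0.653683) × (1−0.06) = 0.770185
Rounded to 4 decimal places: P(Spacecraft attitude control lost) ≈ 0.7702.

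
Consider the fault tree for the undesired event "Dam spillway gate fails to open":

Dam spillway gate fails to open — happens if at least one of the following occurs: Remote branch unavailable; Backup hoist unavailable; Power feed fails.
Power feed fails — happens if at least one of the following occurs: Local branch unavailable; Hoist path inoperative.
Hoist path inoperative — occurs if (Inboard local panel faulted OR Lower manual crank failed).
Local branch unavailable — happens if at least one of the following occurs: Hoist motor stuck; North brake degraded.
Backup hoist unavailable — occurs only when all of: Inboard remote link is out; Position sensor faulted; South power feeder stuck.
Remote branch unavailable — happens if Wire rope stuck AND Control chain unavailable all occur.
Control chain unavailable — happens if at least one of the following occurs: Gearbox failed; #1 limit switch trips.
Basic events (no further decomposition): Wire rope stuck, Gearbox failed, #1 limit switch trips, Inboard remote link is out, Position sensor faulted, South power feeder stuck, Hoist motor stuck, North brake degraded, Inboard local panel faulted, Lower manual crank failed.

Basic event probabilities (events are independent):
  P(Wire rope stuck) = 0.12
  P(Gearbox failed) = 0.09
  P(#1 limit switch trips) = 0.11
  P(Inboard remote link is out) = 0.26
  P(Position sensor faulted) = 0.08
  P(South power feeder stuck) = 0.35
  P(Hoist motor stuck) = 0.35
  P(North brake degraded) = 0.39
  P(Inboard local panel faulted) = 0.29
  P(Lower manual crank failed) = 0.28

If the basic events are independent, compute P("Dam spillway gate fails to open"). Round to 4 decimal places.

P(Control chain unavailable) [OR] = 1 − (1−0.09) × (1−0.11) = 0.190100
P(Remote branch unavailable) [AND] = 0.12 × 0.190100 = 0.022812
P(Backup hoist unavailable) [AND] = 0.26 × 0.08 × 0.35 = 0.007280
P(Local branch unavailable) [OR] = 1 − (1−0.35) × (1−0.39) = 0.603500
P(Hoist path inoperative) [OR] = 1 − (1−0.29) × (1−0.28) = 0.488800
P(Power feed fails) [OR] = 1 − (1−0.603500) × (1−0.488800) = 0.797309
P(Dam spillway gate fails to open) [OR] = 1 − (1−0.022812) × (1−0.007280) × (1−0.797309) = 0.803375
Rounded to 4 decimal places: P(Dam spillway gate fails to open) ≈ 0.8034.

0.8034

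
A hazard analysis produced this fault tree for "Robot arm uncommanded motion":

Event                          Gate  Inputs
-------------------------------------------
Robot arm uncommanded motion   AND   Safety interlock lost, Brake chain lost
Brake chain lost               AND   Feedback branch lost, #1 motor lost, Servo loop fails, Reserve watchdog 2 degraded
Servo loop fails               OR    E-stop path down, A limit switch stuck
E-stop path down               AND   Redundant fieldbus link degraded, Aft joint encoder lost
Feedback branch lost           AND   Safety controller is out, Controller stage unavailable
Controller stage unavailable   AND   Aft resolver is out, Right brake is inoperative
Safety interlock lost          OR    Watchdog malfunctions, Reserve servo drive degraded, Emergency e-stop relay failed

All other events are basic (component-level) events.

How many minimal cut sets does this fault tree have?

Safety interlock lost [OR]: union of children's cut sets → 3 cut set(s).
Controller stage unavailable [AND]: one cut set from each child combined → 1 × 1 = 1 cut set(s).
Feedback branch lost [AND]: one cut set from each child combined → 1 × 1 = 1 cut set(s).
E-stop path down [AND]: one cut set from each child combined → 1 × 1 = 1 cut set(s).
Servo loop fails [OR]: union of children's cut sets → 2 cut set(s).
Brake chain lost [AND]: one cut set from each child combined → 1 × 1 × 2 × 1 = 2 cut set(s).
Robot arm uncommanded motion [AND]: one cut set from each child combined → 3 × 2 = 6 cut set(s).
Minimal cut sets: {#1 motor lost, Aft joint encoder lost, Aft resolver is out, Redundant fieldbus link degraded, Reserve watchdog 2 degraded, Right brake is inoperative, Safety controller is out, Watchdog malfunctions}; {#1 motor lost, A limit switch stuck, Aft resolver is out, Reserve watchdog 2 degraded, Right brake is inoperative, Safety controller is out, Watchdog malfunctions}; {#1 motor lost, Aft joint encoder lost, Aft resolver is out, Redundant fieldbus link degraded, Reserve servo drive degraded, Reserve watchdog 2 degraded, Right brake is inoperative, Safety controller is out}; {#1 motor lost, A limit switch stuck, Aft resolver is out, Reserve servo drive degraded, Reserve watchdog 2 degraded, Right brake is inoperative, Safety controller is out}; {#1 motor lost, Aft joint encoder lost, Aft resolver is out, Emergency e-stop relay failed, Redundant fieldbus link degraded, Reserve watchdog 2 degraded, Right brake is inoperative, Safety controller is out}; {#1 motor lost, A limit switch stuck, Aft resolver is out, Emergency e-stop relay failed, Reserve watchdog 2 degraded, Right brake is inoperative, Safety controller is out}.

6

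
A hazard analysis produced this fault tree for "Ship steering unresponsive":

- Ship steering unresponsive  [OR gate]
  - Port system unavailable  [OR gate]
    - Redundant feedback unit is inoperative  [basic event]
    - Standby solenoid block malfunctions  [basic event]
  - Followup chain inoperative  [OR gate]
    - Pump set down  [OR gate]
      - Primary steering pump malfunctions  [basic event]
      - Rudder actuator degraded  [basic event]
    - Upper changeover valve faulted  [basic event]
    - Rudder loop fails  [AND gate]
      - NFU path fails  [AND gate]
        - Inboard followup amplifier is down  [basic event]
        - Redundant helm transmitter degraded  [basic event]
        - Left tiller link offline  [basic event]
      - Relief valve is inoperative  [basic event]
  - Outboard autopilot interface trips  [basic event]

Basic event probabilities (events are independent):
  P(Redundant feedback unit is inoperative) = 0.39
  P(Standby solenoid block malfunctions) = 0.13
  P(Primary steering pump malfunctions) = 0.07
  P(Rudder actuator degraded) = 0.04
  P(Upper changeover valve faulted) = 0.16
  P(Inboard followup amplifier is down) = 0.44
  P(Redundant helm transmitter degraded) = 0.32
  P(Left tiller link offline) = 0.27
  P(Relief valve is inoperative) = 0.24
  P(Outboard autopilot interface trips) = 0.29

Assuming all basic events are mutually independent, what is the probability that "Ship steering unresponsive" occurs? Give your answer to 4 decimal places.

0.7200

P(Port system unavailable) [OR] = 1 − (1−0.39) × (1−0.13) = 0.469300
P(Pump set down) [OR] = 1 − (1−0.07) × (1−0.04) = 0.107200
P(NFU path fails) [AND] = 0.44 × 0.32 × 0.27 = 0.038016
P(Rudder loop fails) [AND] = 0.038016 × 0.24 = 0.009124
P(Followup chain inoperative) [OR] = 1 − (1−0.107200) × (1−0.16) × (1−0.009124) = 0.256891
P(Ship steering unresponsive) [OR] = 1 − (1−0.469300) × (1−0.256891) × (1−0.29) = 0.719999
Rounded to 4 decimal places: P(Ship steering unresponsive) ≈ 0.7200.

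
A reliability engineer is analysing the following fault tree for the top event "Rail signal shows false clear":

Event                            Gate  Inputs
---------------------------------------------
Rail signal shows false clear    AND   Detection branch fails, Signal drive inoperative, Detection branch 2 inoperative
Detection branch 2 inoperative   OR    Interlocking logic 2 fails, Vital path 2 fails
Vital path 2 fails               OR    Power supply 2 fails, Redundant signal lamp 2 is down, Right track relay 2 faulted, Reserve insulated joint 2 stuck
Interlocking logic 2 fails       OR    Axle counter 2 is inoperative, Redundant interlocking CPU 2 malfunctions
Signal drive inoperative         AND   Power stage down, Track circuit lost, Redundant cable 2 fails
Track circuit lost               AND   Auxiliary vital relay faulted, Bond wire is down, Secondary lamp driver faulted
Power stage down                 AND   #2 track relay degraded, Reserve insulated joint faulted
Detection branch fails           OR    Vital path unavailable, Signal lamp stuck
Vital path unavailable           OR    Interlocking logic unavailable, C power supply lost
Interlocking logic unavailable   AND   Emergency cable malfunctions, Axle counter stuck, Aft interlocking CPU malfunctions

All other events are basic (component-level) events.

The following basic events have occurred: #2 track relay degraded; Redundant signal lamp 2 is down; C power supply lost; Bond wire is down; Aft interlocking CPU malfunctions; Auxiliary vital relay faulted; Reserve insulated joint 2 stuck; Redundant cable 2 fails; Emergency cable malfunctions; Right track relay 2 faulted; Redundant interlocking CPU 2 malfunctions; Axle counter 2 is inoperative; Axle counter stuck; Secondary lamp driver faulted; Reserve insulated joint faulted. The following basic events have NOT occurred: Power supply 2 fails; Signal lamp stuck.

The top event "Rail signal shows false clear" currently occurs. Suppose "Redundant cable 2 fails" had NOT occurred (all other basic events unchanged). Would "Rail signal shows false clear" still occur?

No

Counterfactual: set "Redundant cable 2 fails" to not occurred.
Interlocking logic unavailable [AND]: Emergency cable malfunctions=occurs, Axle counter stuck=occurs, Aft interlocking CPU malfunctions=occurs → all inputs occur → occurs.
Vital path unavailable [OR]: Interlocking logic unavailable=occurs, C power supply lost=occurs → at least one input occurs → occurs.
Detection branch fails [OR]: Vital path unavailable=occurs, Signal lamp stuck=not → at least one input occurs → occurs.
Power stage down [AND]: #2 track relay degraded=occurs, Reserve insulated joint faulted=occurs → all inputs occur → occurs.
Track circuit lost [AND]: Auxiliary vital relay faulted=occurs, Bond wire is down=occurs, Secondary lamp driver faulted=occurs → all inputs occur → occurs.
Signal drive inoperative [AND]: Power stage down=occurs, Track circuit lost=occurs, Redundant cable 2 fails=not → not all inputs occur → does not occur.
Interlocking logic 2 fails [OR]: Axle counter 2 is inoperative=occurs, Redundant interlocking CPU 2 malfunctions=occurs → at least one input occurs → occurs.
Vital path 2 fails [OR]: Power supply 2 fails=not, Redundant signal lamp 2 is down=occurs, Right track relay 2 faulted=occurs, Reserve insulated joint 2 stuck=occurs → at least one input occurs → occurs.
Detection branch 2 inoperative [OR]: Interlocking logic 2 fails=occurs, Vital path 2 fails=occurs → at least one input occurs → occurs.
Rail signal shows false clear [AND]: Detection branch fails=occurs, Signal drive inoperative=not, Detection branch 2 inoperative=occurs → not all inputs occur → does not occur.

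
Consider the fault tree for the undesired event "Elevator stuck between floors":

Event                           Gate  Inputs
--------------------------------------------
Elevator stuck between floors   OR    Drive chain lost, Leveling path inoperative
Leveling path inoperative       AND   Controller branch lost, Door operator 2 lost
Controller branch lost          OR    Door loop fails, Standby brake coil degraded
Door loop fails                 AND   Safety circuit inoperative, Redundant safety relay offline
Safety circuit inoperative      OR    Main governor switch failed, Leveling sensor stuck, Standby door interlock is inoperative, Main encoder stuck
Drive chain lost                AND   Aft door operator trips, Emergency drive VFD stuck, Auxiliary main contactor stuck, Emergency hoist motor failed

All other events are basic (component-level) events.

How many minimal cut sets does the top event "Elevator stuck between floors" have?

6

Drive chain lost [AND]: one cut set from each child combined → 1 × 1 × 1 × 1 = 1 cut set(s).
Safety circuit inoperative [OR]: union of children's cut sets → 4 cut set(s).
Door loop fails [AND]: one cut set from each child combined → 4 × 1 = 4 cut set(s).
Controller branch lost [OR]: union of children's cut sets → 5 cut set(s).
Leveling path inoperative [AND]: one cut set from each child combined → 5 × 1 = 5 cut set(s).
Elevator stuck between floors [OR]: union of children's cut sets → 6 cut set(s).
Minimal cut sets: {Aft door operator trips, Auxiliary main contactor stuck, Emergency drive VFD stuck, Emergency hoist motor failed}; {Door operator 2 lost, Main governor switch failed, Redundant safety relay offline}; {Door operator 2 lost, Leveling sensor stuck, Redundant safety relay offline}; {Door operator 2 lost, Redundant safety relay offline, Standby door interlock is inoperative}; {Door operator 2 lost, Main encoder stuck, Redundant safety relay offline}; {Door operator 2 lost, Standby brake coil degraded}.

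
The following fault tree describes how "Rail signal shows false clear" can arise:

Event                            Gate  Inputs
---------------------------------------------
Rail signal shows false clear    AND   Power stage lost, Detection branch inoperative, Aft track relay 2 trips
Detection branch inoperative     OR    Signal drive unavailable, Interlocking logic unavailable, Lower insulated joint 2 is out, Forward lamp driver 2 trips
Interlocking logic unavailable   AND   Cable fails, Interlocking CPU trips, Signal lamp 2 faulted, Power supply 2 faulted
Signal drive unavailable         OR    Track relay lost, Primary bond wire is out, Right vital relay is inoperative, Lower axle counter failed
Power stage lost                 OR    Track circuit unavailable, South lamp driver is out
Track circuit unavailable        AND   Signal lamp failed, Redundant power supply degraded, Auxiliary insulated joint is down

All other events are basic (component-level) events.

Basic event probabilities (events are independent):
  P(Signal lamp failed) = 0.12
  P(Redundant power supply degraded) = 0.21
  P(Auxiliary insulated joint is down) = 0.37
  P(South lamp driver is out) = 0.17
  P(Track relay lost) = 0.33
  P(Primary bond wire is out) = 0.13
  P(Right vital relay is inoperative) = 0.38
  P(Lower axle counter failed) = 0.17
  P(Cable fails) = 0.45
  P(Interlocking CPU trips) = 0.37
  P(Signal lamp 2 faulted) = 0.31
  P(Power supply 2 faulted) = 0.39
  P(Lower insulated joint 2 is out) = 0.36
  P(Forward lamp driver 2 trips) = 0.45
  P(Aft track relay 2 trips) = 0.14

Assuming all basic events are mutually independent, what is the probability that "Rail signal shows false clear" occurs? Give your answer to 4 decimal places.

0.0223

P(Track circuit unavailable) [AND] = 0.12 × 0.21 × 0.37 = 0.009324
P(Power stage lost) [OR] = 1 − (1−0.009324) × (1−0.17) = 0.177739
P(Signal drive unavailable) [OR] = 1 − (1−0.33) × (1−0.13) × (1−0.38) × (1−0.17) = 0.700040
P(Interlocking logic unavailable) [AND] = 0.45 × 0.37 × 0.31 × 0.39 = 0.020130
P(Detection branch inoperative) [OR] = 1 − (1−0.700040) × (1−0.020130) × (1−0.36) × (1−0.45) = 0.896540
P(Rail signal shows false clear) [AND] = 0.177739 × 0.896540 × 0.14 = 0.022309
Rounded to 4 decimal places: P(Rail signal shows false clear) ≈ 0.0223.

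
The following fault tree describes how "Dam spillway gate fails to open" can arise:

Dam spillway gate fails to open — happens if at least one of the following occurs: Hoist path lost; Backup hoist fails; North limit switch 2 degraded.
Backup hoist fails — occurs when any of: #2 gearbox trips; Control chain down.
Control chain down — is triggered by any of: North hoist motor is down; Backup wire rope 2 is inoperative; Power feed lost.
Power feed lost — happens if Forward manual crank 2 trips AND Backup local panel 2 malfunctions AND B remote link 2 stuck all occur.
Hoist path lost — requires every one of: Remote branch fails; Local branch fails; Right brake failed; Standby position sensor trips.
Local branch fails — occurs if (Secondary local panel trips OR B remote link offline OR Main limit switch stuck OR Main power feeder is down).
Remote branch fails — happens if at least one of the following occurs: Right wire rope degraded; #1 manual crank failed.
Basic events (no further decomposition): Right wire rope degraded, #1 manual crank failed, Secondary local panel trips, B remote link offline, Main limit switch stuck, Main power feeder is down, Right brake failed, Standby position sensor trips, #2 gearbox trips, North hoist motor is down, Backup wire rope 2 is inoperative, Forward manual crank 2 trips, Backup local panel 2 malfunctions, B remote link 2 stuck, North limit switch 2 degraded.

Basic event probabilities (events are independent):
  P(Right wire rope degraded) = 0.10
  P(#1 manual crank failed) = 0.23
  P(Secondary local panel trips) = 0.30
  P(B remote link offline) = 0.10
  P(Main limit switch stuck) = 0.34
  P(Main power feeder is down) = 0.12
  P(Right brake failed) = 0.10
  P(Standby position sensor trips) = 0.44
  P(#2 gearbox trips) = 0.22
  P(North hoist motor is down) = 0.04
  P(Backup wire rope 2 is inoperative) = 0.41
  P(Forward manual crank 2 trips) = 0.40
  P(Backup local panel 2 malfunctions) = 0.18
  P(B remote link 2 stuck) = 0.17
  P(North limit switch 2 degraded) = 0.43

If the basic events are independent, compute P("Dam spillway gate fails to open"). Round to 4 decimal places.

P(Remote branch fails) [OR] = 1 − (1−0.10) × (1−0.23) = 0.307000
P(Local branch fails) [OR] = 1 − (1−0.30) × (1−0.10) × (1−0.34) × (1−0.12) = 0.634096
P(Hoist path lost) [AND] = 0.307000 × 0.634096 × 0.10 × 0.44 = 0.008565
P(Power feed lost) [AND] = 0.40 × 0.18 × 0.17 = 0.012240
P(Control chain down) [OR] = 1 − (1−0.04) × (1−0.41) × (1−0.012240) = 0.440533
P(Backup hoist fails) [OR] = 1 − (1−0.22) × (1−0.440533) = 0.563616
P(Dam spillway gate fails to open) [OR] = 1 − (1−0.008565) × (1−0.563616) × (1−0.43) = 0.753392
Rounded to 4 decimal places: P(Dam spillway gate fails to open) ≈ 0.7534.

0.7534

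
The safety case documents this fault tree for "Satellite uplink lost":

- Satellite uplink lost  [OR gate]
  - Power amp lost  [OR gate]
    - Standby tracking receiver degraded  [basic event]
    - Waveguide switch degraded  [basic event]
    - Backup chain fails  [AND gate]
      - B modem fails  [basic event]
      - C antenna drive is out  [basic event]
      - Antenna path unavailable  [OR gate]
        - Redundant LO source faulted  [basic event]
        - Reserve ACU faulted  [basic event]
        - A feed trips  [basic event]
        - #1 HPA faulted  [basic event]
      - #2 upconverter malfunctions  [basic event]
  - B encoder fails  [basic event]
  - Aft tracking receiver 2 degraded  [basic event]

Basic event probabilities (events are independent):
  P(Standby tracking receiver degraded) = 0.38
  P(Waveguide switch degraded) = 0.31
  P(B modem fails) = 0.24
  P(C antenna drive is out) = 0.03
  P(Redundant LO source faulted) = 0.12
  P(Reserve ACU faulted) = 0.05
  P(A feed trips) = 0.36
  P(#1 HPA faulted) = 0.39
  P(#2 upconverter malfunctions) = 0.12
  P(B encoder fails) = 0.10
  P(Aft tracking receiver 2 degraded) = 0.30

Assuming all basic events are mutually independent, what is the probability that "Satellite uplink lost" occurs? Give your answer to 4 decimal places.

0.7306

P(Antenna path unavailable) [OR] = 1 − (1−0.12) × (1−0.05) × (1−0.36) × (1−0.39) = 0.673626
P(Backup chain fails) [AND] = 0.24 × 0.03 × 0.673626 × 0.12 = 0.000582
P(Power amp lost) [OR] = 1 − (1−0.38) × (1−0.31) × (1−0.000582) = 0.572449
P(Satellite uplink lost) [OR] = 1 − (1−0.572449) × (1−0.10) × (1−0.30) = 0.730643
Rounded to 4 decimal places: P(Satellite uplink lost) ≈ 0.7306.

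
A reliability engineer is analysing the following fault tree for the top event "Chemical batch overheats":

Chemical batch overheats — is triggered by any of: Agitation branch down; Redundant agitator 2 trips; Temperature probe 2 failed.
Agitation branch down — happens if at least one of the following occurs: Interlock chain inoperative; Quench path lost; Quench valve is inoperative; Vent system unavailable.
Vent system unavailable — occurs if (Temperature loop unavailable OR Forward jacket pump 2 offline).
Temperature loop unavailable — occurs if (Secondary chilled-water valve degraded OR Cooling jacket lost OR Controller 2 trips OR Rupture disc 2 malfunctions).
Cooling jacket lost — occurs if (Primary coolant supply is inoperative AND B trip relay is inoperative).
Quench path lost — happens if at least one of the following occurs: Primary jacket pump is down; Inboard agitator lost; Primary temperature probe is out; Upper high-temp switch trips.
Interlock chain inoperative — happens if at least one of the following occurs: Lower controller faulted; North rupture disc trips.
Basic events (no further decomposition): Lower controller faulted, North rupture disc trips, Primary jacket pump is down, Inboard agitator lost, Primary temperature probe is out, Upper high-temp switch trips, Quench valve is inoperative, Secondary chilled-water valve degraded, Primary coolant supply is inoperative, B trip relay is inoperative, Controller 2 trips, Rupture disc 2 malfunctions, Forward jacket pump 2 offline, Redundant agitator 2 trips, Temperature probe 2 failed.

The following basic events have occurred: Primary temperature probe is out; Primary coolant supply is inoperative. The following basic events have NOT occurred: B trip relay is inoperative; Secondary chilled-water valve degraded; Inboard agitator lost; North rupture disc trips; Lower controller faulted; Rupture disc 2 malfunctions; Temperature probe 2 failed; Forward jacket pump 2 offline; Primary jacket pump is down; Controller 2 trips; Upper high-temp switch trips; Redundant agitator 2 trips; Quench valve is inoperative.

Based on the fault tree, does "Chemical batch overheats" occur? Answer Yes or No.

Interlock chain inoperative [OR]: Lower controller faulted=not, North rupture disc trips=not → no input occurs → does not occur.
Quench path lost [OR]: Primary jacket pump is down=not, Inboard agitator lost=not, Primary temperature probe is out=occurs, Upper high-temp switch trips=not → at least one input occurs → occurs.
Cooling jacket lost [AND]: Primary coolant supply is inoperative=occurs, B trip relay is inoperative=not → not all inputs occur → does not occur.
Temperature loop unavailable [OR]: Secondary chilled-water valve degraded=not, Cooling jacket lost=not, Controller 2 trips=not, Rupture disc 2 malfunctions=not → no input occurs → does not occur.
Vent system unavailable [OR]: Temperature loop unavailable=not, Forward jacket pump 2 offline=not → no input occurs → does not occur.
Agitation branch down [OR]: Interlock chain inoperative=not, Quench path lost=occurs, Quench valve is inoperative=not, Vent system unavailable=not → at least one input occurs → occurs.
Chemical batch overheats [OR]: Agitation branch down=occurs, Redundant agitator 2 trips=not, Temperature probe 2 failed=not → at least one input occurs → occurs.

Yes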